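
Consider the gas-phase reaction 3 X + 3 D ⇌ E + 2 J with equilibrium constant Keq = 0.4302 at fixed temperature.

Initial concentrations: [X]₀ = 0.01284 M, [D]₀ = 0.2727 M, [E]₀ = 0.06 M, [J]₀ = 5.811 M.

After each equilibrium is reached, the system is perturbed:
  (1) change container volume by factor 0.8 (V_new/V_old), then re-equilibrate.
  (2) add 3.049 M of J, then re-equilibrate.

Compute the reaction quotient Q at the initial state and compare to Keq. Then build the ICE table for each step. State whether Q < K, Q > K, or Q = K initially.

Q₀ = 4.7196e+07; Q > K (proceeds reverse)

Q₀ = 4.7196e+07 vs Keq = 0.4302 ⇒ Q>K, reverse
Step 1:
                  X         D         E         J
  init      0.01284    0.2727      0.06     5.811
  Δ            0.18      0.18  -0.05999     -0.12
  eq         0.1928    0.4527 8.8320e-06     5.691
  solve Keq expr → x = -0.05999; check Q = 0.4302
Then change container volume by factor 0.8 (V_new/V_old).
Step 2:
                  X         D         E         J
  init        0.241    0.5658 1.1040e-05     7.114
  Δ       -3.1531e-05 -3.1531e-05 1.0510e-05 2.1021e-05
  eq          0.241    0.5658 2.1550e-05     7.114
  solve Keq expr → x = 1.0510e-05; check Q = 0.4302
Then add 3.049 M of J.
Step 3:
                  X         D         E         J
  init        0.241    0.5658 2.1550e-05     10.16
  Δ       3.2955e-05 3.2955e-05 -1.0985e-05 -2.1970e-05
  eq          0.241    0.5658 1.0565e-05     10.16
  solve Keq expr → x = -1.0985e-05; check Q = 0.4302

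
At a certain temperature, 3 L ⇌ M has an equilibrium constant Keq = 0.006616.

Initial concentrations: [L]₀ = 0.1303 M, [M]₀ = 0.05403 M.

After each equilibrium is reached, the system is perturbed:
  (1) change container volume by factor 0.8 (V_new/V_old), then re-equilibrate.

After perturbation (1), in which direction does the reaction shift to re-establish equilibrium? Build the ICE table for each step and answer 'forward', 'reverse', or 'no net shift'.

Q₀ = 24.42 vs Keq = 0.006616 ⇒ Q>K, reverse
Step 1:
                   L          M
  init        0.1303    0.05403
  Δ           0.1616   -0.05387
  eq          0.2919 1.6454e-04
  solve Keq expr → x = -0.05387; check Q = 0.006616
Then change container volume by factor 0.8 (V_new/V_old).
Step 2:
                   L          M
  init        0.3649 2.0568e-04
  Δ       -3.4436e-04 1.1479e-04
  eq          0.3645 3.2047e-04
  solve Keq expr → x = 1.1479e-04; check Q = 0.006616

Direction: forward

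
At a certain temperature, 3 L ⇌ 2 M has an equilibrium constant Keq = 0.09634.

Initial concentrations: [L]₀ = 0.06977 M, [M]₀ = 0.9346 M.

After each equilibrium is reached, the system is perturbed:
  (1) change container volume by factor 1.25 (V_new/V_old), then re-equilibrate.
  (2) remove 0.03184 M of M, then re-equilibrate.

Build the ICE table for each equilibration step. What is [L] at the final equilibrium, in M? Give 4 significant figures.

Q₀ = 2572 vs Keq = 0.09634 ⇒ Q>K, reverse
Step 1:
                  L         M
  Initial   0.06977    0.9346
  Change     0.9338   -0.6225
  Equil       1.004    0.3121
  solve Keq expr → x = -0.3113; check Q = 0.09634
Then change container volume by factor 1.25 (V_new/V_old).
Step 2:
                  L         M
  Initial    0.8029    0.2496
  Change    0.02425  -0.01616
  Equil      0.8271    0.2335
  solve Keq expr → x = -0.008082; check Q = 0.09634
Then remove 0.03184 M of M.
Step 3:
                  L         M
  Initial    0.8271    0.2016
  Change   -0.02931   0.01954
  Equil      0.7978    0.2212
  solve Keq expr → x = 0.00977; check Q = 0.09634

[L]_eq = 0.7978 M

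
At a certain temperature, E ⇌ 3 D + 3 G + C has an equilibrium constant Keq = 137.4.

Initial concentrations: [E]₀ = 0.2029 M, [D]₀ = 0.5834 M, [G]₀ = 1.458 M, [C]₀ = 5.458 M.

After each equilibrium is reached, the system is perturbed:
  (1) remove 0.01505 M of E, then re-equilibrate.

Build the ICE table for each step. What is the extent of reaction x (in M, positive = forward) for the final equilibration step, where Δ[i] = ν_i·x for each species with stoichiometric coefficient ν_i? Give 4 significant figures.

Q₀ = 16.55 vs Keq = 137.4 ⇒ Q<K, forward
Step 1:
                    E           D           G           C
  init         0.2029      0.5834       1.458       5.458
  Δ          -0.08445      0.2534      0.2534     0.08445
  eq           0.1184      0.8368       1.711       5.542
  solve Keq expr → x = 0.08445; check Q = 137.4
Then remove 0.01505 M of E.
Step 2:
                    E           D           G           C
  init         0.1034      0.8368       1.711       5.542
  Δ          0.005276    -0.01583    -0.01583   -0.005276
  eq           0.1087      0.8209       1.696       5.537
  solve Keq expr → x = -0.005276; check Q = 137.4

x = -0.005276 M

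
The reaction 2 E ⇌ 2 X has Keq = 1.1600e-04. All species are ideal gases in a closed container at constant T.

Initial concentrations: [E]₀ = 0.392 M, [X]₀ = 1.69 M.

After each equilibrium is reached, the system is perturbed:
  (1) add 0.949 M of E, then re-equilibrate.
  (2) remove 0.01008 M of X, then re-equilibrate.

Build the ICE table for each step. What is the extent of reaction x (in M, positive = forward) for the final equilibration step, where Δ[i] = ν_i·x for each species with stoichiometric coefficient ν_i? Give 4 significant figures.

x = 0.004986 M

Q₀ = 18.59 vs Keq = 1.1600e-04 ⇒ Q>K, reverse
Step 1:
                   E          X
  I            0.392       1.69
  C            1.668     -1.668
  E             2.06    0.02218
  solve Keq expr → x = -0.8339; check Q = 1.1600e-04
Then add 0.949 M of E.
Step 2:
                   E          X
  I            3.009    0.02218
  C         -0.01011    0.01011
  E            2.999     0.0323
  solve Keq expr → x = 0.005056; check Q = 1.1600e-04
Then remove 0.01008 M of X.
Step 3:
                   E          X
  I            2.999    0.02222
  C        -0.009973   0.009973
  E            2.989    0.03219
  solve Keq expr → x = 0.004986; check Q = 1.1600e-04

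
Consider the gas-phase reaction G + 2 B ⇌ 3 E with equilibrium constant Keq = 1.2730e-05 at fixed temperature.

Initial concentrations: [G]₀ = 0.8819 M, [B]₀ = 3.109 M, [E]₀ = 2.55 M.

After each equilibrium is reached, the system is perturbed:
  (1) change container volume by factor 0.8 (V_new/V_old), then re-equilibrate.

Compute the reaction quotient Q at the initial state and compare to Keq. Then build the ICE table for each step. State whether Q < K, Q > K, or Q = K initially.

Q₀ = 1.945 vs Keq = 1.2730e-05 ⇒ Q>K, reverse
Step 1:
                  G         B         E
  Initial    0.8819     3.109      2.55
  Change     0.8237     1.647    -2.471
  Equil       1.706     4.756    0.0789
  solve Keq expr → x = -0.8237; check Q = 1.2730e-05
Then change container volume by factor 0.8 (V_new/V_old).
Step 2:
                  G         B         E
  Initial     2.132     5.945   0.09863
  Change          0         0         0
  Equil       2.132     5.945   0.09863
  solve Keq expr → x = 0; check Q = 1.2730e-05

Q₀ = 1.945; Q > K (proceeds reverse)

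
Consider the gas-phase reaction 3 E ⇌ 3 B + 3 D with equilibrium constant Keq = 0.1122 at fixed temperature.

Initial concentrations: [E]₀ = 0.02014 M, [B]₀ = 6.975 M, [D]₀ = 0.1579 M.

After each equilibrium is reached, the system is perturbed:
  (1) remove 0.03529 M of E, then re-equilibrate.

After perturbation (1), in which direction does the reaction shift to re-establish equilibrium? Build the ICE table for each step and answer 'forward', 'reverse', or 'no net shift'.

Direction: reverse

Q₀ = 1.6353e+05 vs Keq = 0.1122 ⇒ Q>K, reverse
Step 1:
                    E           B           D
  init        0.02014       6.975      0.1579
  Δ            0.1462     -0.1462     -0.1462
  eq           0.1663       6.829     0.01175
  solve Keq expr → x = -0.04872; check Q = 0.1122
Then remove 0.03529 M of E.
Step 2:
                    E           B           D
  init          0.131       6.829     0.01175
  Δ          0.002325   -0.002325   -0.002325
  eq           0.1333       6.827     0.00942
  solve Keq expr → x = -7.7503e-04; check Q = 0.1122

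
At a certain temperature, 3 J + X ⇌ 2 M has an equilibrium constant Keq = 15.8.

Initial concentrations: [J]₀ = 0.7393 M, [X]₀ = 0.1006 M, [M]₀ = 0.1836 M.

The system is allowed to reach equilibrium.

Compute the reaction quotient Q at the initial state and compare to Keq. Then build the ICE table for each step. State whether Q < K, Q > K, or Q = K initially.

Q₀ = 0.8292 vs Keq = 15.8 ⇒ Q<K, forward
Step 1:
                  J         X         M
  Initial    0.7393    0.1006    0.1836
  Change    -0.1907  -0.06358    0.1272
  Equil      0.5486   0.03702    0.3108
  solve Keq expr → x = 0.06358; check Q = 15.8

Q₀ = 0.8292; Q < K (proceeds forward)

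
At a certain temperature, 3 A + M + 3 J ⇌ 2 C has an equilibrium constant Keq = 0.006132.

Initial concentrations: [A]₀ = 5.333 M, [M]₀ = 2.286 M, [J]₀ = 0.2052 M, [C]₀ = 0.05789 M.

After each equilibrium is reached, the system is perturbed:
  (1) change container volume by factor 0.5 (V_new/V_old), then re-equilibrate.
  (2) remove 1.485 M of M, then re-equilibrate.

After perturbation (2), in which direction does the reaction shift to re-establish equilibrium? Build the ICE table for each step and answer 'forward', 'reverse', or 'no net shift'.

Q₀ = 0.001119 vs Keq = 0.006132 ⇒ Q<K, forward
Step 1:
                   A          M          J          C
  Initial      5.333      2.286     0.2052    0.05789
  Change    -0.04765   -0.01588   -0.04765    0.03176
  Equil        5.285       2.27     0.1576    0.08965
  solve Keq expr → x = 0.01588; check Q = 0.006132
Then change container volume by factor 0.5 (V_new/V_old).
Step 2:
                   A          M          J          C
  Initial      10.57       4.54     0.3151     0.1793
  Change     -0.1738   -0.05794    -0.1738     0.1159
  Equil         10.4      4.482     0.1413     0.2952
  solve Keq expr → x = 0.05794; check Q = 0.006132
Then remove 1.485 M of M.
Step 3:
                   A          M          J          C
  Initial       10.4      2.997     0.1413     0.2952
  Change     0.01602   0.005342    0.01602   -0.01068
  Equil        10.41      3.003     0.1573     0.2845
  solve Keq expr → x = -0.005342; check Q = 0.006132

Direction: reverse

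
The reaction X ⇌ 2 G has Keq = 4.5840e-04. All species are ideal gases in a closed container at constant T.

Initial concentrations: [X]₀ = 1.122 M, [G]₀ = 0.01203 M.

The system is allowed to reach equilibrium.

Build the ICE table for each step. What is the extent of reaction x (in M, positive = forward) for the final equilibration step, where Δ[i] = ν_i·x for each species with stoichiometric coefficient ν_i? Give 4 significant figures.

x = 0.005298 M

Q₀ = 1.2898e-04 vs Keq = 4.5840e-04 ⇒ Q<K, forward
Step 1:
                  X         G
  init        1.122   0.01203
  Δ       -0.005298    0.0106
  eq          1.117   0.02263
  solve Keq expr → x = 0.005298; check Q = 4.5840e-04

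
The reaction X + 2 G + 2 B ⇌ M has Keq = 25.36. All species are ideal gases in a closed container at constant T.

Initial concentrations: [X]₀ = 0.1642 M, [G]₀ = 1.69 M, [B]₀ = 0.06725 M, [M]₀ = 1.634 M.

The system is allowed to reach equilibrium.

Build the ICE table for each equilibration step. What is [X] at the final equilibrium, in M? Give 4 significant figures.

[X]_eq = 0.2592 M

Q₀ = 770.4 vs Keq = 25.36 ⇒ Q>K, reverse
Step 1:
                  X         G         B         M
  init       0.1642      1.69   0.06725     1.634
  Δ         0.09504    0.1901    0.1901  -0.09504
  eq         0.2592      1.88    0.2573     1.539
  solve Keq expr → x = -0.09504; check Q = 25.36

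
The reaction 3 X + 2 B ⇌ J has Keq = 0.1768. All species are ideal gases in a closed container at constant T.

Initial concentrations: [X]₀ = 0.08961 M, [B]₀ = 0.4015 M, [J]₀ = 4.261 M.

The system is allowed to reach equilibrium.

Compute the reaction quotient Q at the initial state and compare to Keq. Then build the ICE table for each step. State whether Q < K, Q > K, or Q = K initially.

Q₀ = 3.6734e+04 vs Keq = 0.1768 ⇒ Q>K, reverse
Step 1:
                    X           B           J
  I           0.08961      0.4015       4.261
  C             1.873       1.248     -0.6242
  E             1.962        1.65       3.637
  solve Keq expr → x = -0.6242; check Q = 0.1768

Q₀ = 3.6734e+04; Q > K (proceeds reverse)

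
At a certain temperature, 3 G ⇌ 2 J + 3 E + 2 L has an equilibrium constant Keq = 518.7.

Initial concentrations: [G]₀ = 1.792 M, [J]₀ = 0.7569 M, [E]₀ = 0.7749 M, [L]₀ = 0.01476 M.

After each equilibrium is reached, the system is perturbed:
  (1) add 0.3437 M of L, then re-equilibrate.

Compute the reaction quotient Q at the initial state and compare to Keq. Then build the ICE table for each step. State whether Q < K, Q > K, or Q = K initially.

Q₀ = 1.0092e-05 vs Keq = 518.7 ⇒ Q<K, forward
Step 1:
                    G           J           E           L
  I             1.792      0.7569      0.7749     0.01476
  C            -1.415      0.9432       1.415      0.9432
  E            0.3772         1.7        2.19      0.9579
  solve Keq expr → x = 0.4716; check Q = 518.7
Then add 0.3437 M of L.
Step 2:
                    G           J           E           L
  I            0.3772         1.7        2.19       1.302
  C           0.05773    -0.03849    -0.05773    -0.03849
  E             0.435       1.662       2.132       1.263
  solve Keq expr → x = -0.01924; check Q = 518.7

Q₀ = 1.0092e-05; Q < K (proceeds forward)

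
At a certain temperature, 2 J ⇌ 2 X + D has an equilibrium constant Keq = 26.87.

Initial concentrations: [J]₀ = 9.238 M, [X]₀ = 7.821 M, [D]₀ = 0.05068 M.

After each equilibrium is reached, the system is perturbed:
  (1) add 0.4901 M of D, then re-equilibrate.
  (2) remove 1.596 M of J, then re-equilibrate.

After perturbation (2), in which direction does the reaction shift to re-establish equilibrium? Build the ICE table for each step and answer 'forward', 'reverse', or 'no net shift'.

Q₀ = 0.03632 vs Keq = 26.87 ⇒ Q<K, forward
Step 1:
                    J           X           D
  Initial       9.238       7.821     0.05068
  Change        -5.17        5.17       2.585
  Equil         4.068       12.99       2.635
  solve Keq expr → x = 2.585; check Q = 26.87
Then add 0.4901 M of D.
Step 2:
                    J           X           D
  Initial       4.068       12.99       3.126
  Change        0.214      -0.214      -0.107
  Equil         4.282       12.78       3.019
  solve Keq expr → x = -0.107; check Q = 26.87
Then remove 1.596 M of J.
Step 3:
                    J           X           D
  Initial       2.686       12.78       3.019
  Change       0.9514     -0.9514     -0.4757
  Equil         3.638       11.83       2.543
  solve Keq expr → x = -0.4757; check Q = 26.87

Direction: reverse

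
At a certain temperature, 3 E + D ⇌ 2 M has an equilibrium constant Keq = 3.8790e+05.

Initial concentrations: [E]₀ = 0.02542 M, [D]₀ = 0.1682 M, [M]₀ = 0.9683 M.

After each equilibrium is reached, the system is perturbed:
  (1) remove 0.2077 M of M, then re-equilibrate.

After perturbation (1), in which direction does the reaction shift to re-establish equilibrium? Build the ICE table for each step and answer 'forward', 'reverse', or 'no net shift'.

Q₀ = 3.3937e+05 vs Keq = 3.8790e+05 ⇒ Q<K, forward
Step 1:
                  E         D         M
  I         0.02542    0.1682    0.9683
  C       -0.001078 -3.5946e-04 7.1893e-04
  E         0.02434    0.1678     0.969
  solve Keq expr → x = 3.5946e-04; check Q = 3.8790e+05
Then remove 0.2077 M of M.
Step 2:
                  E         D         M
  I         0.02434    0.1678    0.7613
  C       -0.003525 -0.001175   0.00235
  E         0.02082    0.1667    0.7637
  solve Keq expr → x = 0.001175; check Q = 3.8790e+05

Direction: forward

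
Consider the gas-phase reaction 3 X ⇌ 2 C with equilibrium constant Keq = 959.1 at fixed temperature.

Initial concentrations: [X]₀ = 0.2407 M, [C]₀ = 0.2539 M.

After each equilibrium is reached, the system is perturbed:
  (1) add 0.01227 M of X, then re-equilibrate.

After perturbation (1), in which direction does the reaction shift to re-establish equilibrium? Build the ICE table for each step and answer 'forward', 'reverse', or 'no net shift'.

Q₀ = 4.623 vs Keq = 959.1 ⇒ Q<K, forward
Step 1:
                   X          C
  init        0.2407     0.2539
  Δ          -0.1876     0.1251
  eq          0.0531      0.379
  solve Keq expr → x = 0.06253; check Q = 959.1
Then add 0.01227 M of X.
Step 2:
                   X          C
  init       0.06537      0.379
  Δ         -0.01155   0.007702
  eq         0.05382     0.3867
  solve Keq expr → x = 0.003851; check Q = 959.1

Direction: forward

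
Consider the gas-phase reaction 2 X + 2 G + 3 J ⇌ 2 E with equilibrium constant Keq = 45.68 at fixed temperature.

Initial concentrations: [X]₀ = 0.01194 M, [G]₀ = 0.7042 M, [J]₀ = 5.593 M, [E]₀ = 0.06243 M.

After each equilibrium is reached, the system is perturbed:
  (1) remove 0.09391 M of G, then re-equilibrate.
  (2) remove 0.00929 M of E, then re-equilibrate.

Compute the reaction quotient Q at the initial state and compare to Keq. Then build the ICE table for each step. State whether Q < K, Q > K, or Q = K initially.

Q₀ = 0.3151; Q < K (proceeds forward)

Q₀ = 0.3151 vs Keq = 45.68 ⇒ Q<K, forward
Step 1:
                  X         G         J         E
  Initial   0.01194    0.7042     5.593   0.06243
  Change   -0.01075  -0.01075  -0.01613   0.01075
  Equil    0.001186    0.6934     5.577   0.07318
  solve Keq expr → x = 0.005377; check Q = 45.68
Then remove 0.09391 M of G.
Step 2:
                  X         G         J         E
  Initial  0.001186    0.5995     5.577   0.07318
  Change  1.8180e-04 1.8180e-04 2.7269e-04 -1.8180e-04
  Equil    0.001367    0.5997     5.577     0.073
  solve Keq expr → x = -9.0898e-05; check Q = 45.68
Then remove 0.00929 M of E.
Step 3:
                  X         G         J         E
  Initial  0.001367    0.5997     5.577   0.06371
  Change  -1.7040e-04 -1.7040e-04 -2.5560e-04 1.7040e-04
  Equil    0.001197    0.5995     5.577   0.06388
  solve Keq expr → x = 8.5201e-05; check Q = 45.68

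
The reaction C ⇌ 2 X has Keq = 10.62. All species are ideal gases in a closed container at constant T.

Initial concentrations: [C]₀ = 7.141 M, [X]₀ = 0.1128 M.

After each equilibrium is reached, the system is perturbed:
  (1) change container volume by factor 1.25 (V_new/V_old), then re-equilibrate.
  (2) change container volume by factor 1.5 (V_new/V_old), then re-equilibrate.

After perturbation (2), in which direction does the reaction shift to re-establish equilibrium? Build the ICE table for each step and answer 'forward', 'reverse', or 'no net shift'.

Direction: forward

Q₀ = 0.001782 vs Keq = 10.62 ⇒ Q<K, forward
Step 1:
                  C         X
  I           7.141    0.1128
  C          -3.185     6.369
  E           3.956     6.482
  solve Keq expr → x = 3.185; check Q = 10.62
Then change container volume by factor 1.25 (V_new/V_old).
Step 2:
                  C         X
  I           3.165     5.186
  C         -0.2088    0.4176
  E           2.956     5.603
  solve Keq expr → x = 0.2088; check Q = 10.62
Then change container volume by factor 1.5 (V_new/V_old).
Step 3:
                  C         X
  I           1.971     3.735
  C         -0.2622    0.5244
  E           1.709      4.26
  solve Keq expr → x = 0.2622; check Q = 10.62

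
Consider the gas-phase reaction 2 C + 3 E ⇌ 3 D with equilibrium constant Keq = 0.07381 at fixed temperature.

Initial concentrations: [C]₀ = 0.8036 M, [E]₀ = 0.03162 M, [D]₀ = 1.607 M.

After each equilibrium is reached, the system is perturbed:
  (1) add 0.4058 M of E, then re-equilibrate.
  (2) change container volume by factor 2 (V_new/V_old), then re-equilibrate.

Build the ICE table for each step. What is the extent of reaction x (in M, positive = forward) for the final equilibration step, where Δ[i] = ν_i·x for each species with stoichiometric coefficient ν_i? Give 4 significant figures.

x = -0.02921 M

Q₀ = 2.0327e+05 vs Keq = 0.07381 ⇒ Q>K, reverse
Step 1:
                    C           E           D
  init         0.8036     0.03162       1.607
  Δ            0.6851       1.028      -1.028
  eq            1.489       1.059      0.5793
  solve Keq expr → x = -0.3426; check Q = 0.07381
Then add 0.4058 M of E.
Step 2:
                    C           E           D
  init          1.489       1.465      0.5793
  Δ           -0.0837     -0.1255      0.1255
  eq            1.405        1.34      0.7049
  solve Keq expr → x = 0.04185; check Q = 0.07381
Then change container volume by factor 2 (V_new/V_old).
Step 3:
                    C           E           D
  init         0.7025      0.6698      0.3524
  Δ           0.05842     0.08763    -0.08763
  eq           0.7609      0.7574      0.2648
  solve Keq expr → x = -0.02921; check Q = 0.07381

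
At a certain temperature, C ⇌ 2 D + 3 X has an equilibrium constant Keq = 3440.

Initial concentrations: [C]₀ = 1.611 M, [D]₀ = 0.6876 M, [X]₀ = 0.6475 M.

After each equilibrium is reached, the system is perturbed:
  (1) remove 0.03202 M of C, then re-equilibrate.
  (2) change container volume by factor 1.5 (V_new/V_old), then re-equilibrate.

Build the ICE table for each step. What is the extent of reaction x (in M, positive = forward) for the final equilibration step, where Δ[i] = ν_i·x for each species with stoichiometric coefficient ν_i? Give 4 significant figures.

Q₀ = 0.07967 vs Keq = 3440 ⇒ Q<K, forward
Step 1:
                   C          D          X
  I            1.611     0.6876     0.6475
  C           -1.308      2.616      3.924
  E           0.3031      3.303      4.571
  solve Keq expr → x = 1.308; check Q = 3440
Then remove 0.03202 M of C.
Step 2:
                   C          D          X
  I            0.271      3.303      4.571
  C          0.01647   -0.03295   -0.04942
  E           0.2875      3.271      4.522
  solve Keq expr → x = -0.01647; check Q = 3440
Then change container volume by factor 1.5 (V_new/V_old).
Step 3:
                   C          D          X
  I           0.1917       2.18      3.015
  C          -0.1248     0.2497     0.3745
  E          0.06683       2.43      3.389
  solve Keq expr → x = 0.1248; check Q = 3440

x = 0.1248 M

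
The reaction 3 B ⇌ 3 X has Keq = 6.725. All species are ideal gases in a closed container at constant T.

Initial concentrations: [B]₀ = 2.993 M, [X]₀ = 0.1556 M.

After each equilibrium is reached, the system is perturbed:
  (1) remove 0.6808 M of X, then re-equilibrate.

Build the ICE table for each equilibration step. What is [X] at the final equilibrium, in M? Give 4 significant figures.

Q₀ = 1.4051e-04 vs Keq = 6.725 ⇒ Q<K, forward
Step 1:
                   B          X
  Initial      2.993     0.1556
  Change      -1.903      1.903
  Equil         1.09      2.058
  solve Keq expr → x = 0.6342; check Q = 6.725
Then remove 0.6808 M of X.
Step 2:
                   B          X
  Initial       1.09      1.377
  Change     -0.2358     0.2358
  Equil       0.8546      1.613
  solve Keq expr → x = 0.07859; check Q = 6.725

[X]_eq = 1.613 M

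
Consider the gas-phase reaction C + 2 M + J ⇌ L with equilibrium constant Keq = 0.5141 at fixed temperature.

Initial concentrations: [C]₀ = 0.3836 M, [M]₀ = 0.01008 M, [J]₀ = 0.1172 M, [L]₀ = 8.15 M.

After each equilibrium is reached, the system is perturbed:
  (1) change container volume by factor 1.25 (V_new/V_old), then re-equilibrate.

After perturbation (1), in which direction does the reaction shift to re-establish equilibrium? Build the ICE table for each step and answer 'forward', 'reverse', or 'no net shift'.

Direction: reverse

Q₀ = 1.7841e+06 vs Keq = 0.5141 ⇒ Q>K, reverse
Step 1:
                    C           M           J           L
  Initial      0.3836     0.01008      0.1172        8.15
  Change        1.235       2.469       1.235      -1.235
  Equil         1.618        2.48       1.352       6.915
  solve Keq expr → x = -1.235; check Q = 0.5141
Then change container volume by factor 1.25 (V_new/V_old).
Step 2:
                    C           M           J           L
  Initial       1.295       1.984       1.082       5.532
  Change       0.1856      0.3711      0.1856     -0.1856
  Equil          1.48       2.355       1.267       5.347
  solve Keq expr → x = -0.1856; check Q = 0.5141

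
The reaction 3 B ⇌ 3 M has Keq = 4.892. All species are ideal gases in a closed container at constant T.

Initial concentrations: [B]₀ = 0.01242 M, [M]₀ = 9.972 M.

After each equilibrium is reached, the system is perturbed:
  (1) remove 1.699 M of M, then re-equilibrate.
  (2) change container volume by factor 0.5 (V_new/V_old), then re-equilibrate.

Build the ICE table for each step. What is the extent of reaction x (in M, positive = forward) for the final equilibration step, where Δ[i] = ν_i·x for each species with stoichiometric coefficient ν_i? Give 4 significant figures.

Q₀ = 5.1759e+08 vs Keq = 4.892 ⇒ Q>K, reverse
Step 1:
                   B          M
  Initial    0.01242      9.972
  Change       3.689     -3.689
  Equil        3.701      6.283
  solve Keq expr → x = -1.23; check Q = 4.892
Then remove 1.699 M of M.
Step 2:
                   B          M
  Initial      3.701      4.584
  Change     -0.6298     0.6298
  Equil        3.071      5.214
  solve Keq expr → x = 0.2099; check Q = 4.892
Then change container volume by factor 0.5 (V_new/V_old).
Step 3:
                   B          M
  Initial      6.143      10.43
  Change           0          0
  Equil        6.143      10.43
  solve Keq expr → x = 0; check Q = 4.892

x = 0 M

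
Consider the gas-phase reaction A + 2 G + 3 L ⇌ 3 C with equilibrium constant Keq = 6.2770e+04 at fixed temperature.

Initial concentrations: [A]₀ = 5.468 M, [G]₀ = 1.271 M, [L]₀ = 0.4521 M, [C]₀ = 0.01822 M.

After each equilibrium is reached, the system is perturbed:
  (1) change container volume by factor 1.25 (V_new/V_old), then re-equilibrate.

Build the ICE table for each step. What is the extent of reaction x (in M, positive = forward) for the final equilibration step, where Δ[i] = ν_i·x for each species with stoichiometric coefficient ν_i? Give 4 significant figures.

Q₀ = 7.4101e-06 vs Keq = 6.2770e+04 ⇒ Q<K, forward
Step 1:
                   A          G          L          C
  Initial      5.468      1.271     0.4521    0.01822
  Change     -0.1484    -0.2969    -0.4453     0.4453
  Equil         5.32     0.9741   0.006799     0.4635
  solve Keq expr → x = 0.1484; check Q = 6.2770e+04
Then change container volume by factor 1.25 (V_new/V_old).
Step 2:
                   A          G          L          C
  Initial      4.256     0.7793   0.005439     0.3708
  Change  4.4335e-04 8.8670e-04    0.00133   -0.00133
  Equil        4.256     0.7802   0.006769     0.3695
  solve Keq expr → x = -4.4335e-04; check Q = 6.2770e+04

x = -4.4335e-04 M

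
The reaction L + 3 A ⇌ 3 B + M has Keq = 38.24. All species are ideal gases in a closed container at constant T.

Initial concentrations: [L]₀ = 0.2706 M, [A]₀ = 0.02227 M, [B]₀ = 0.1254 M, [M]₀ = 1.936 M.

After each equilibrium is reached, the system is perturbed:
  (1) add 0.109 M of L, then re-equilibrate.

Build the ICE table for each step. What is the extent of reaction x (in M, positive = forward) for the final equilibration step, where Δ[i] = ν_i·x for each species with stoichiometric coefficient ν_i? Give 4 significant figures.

x = 0.001207 M

Q₀ = 1277 vs Keq = 38.24 ⇒ Q>K, reverse
Step 1:
                  L         A         B         M
  Initial    0.2706   0.02227    0.1254     1.936
  Change    0.01032   0.03097  -0.03097  -0.01032
  Equil      0.2809   0.05324   0.09443     1.926
  solve Keq expr → x = -0.01032; check Q = 38.24
Then add 0.109 M of L.
Step 2:
                  L         A         B         M
  Initial    0.3899   0.05324   0.09443     1.926
  Change  -0.001207  -0.00362   0.00362  0.001207
  Equil      0.3887   0.04962   0.09805     1.927
  solve Keq expr → x = 0.001207; check Q = 38.24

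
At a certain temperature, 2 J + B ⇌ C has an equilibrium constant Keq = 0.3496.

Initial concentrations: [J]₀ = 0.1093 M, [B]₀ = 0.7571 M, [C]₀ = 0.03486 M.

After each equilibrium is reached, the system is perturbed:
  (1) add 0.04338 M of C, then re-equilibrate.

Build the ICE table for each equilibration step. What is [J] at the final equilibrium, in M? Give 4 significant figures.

Q₀ = 3.854 vs Keq = 0.3496 ⇒ Q>K, reverse
Step 1:
                  J         B         C
  init       0.1093    0.7571   0.03486
  Δ         0.05493   0.02746  -0.02746
  eq         0.1642    0.7846  0.007397
  solve Keq expr → x = -0.02746; check Q = 0.3496
Then add 0.04338 M of C.
Step 2:
                  J         B         C
  init       0.1642    0.7846   0.05078
  Δ         0.07009   0.03505  -0.03505
  eq         0.2343    0.8196   0.01573
  solve Keq expr → x = -0.03505; check Q = 0.3496

[J]_eq = 0.2343 M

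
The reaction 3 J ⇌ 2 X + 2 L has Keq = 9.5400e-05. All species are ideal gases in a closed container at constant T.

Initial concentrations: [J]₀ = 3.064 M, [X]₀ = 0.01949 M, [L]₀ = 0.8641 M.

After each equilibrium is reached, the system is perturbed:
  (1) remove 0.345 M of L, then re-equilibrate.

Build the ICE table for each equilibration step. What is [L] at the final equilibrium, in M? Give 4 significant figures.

Q₀ = 9.8602e-06 vs Keq = 9.5400e-05 ⇒ Q<K, forward
Step 1:
                   J          X          L
  init         3.064    0.01949     0.8641
  Δ          -0.0556    0.03707    0.03707
  eq           3.008    0.05656     0.9012
  solve Keq expr → x = 0.01853; check Q = 9.5400e-05
Then remove 0.345 M of L.
Step 2:
                   J          X          L
  init         3.008    0.05656     0.5562
  Δ         -0.04308    0.02872    0.02872
  eq           2.965    0.08527     0.5849
  solve Keq expr → x = 0.01436; check Q = 9.5400e-05

[L]_eq = 0.5849 M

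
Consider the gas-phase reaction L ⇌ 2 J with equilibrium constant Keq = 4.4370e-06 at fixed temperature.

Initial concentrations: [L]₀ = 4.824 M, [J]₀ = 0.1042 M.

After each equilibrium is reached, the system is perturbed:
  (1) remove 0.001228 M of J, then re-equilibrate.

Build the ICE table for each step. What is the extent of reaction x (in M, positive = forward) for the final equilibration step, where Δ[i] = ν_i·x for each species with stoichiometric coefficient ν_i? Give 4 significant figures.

Q₀ = 0.002251 vs Keq = 4.4370e-06 ⇒ Q>K, reverse
Step 1:
                    L           J
  Initial       4.824      0.1042
  Change      0.04977    -0.09955
  Equil         4.874     0.00465
  solve Keq expr → x = -0.04977; check Q = 4.4370e-06
Then remove 0.001228 M of J.
Step 2:
                    L           J
  Initial       4.874    0.003422
  Change  -6.1385e-04    0.001228
  Equil         4.873     0.00465
  solve Keq expr → x = 6.1385e-04; check Q = 4.4370e-06

x = 6.1385e-04 M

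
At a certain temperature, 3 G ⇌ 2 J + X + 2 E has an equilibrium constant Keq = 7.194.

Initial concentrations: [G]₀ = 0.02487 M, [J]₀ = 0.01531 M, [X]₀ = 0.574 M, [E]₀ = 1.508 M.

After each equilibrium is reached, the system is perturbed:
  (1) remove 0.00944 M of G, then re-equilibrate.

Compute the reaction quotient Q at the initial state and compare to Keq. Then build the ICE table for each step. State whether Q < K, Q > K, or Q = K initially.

Q₀ = 19.89; Q > K (proceeds reverse)

Q₀ = 19.89 vs Keq = 7.194 ⇒ Q>K, reverse
Step 1:
                    G           J           X           E
  init        0.02487     0.01531       0.574       1.508
  Δ          0.004854   -0.003236   -0.001618   -0.003236
  eq          0.02972     0.01207      0.5724       1.505
  solve Keq expr → x = -0.001618; check Q = 7.194
Then remove 0.00944 M of G.
Step 2:
                    G           J           X           E
  init        0.02028     0.01207      0.5724       1.505
  Δ          0.004379   -0.002919    -0.00146   -0.002919
  eq          0.02466    0.009155      0.5709       1.502
  solve Keq expr → x = -0.00146; check Q = 7.194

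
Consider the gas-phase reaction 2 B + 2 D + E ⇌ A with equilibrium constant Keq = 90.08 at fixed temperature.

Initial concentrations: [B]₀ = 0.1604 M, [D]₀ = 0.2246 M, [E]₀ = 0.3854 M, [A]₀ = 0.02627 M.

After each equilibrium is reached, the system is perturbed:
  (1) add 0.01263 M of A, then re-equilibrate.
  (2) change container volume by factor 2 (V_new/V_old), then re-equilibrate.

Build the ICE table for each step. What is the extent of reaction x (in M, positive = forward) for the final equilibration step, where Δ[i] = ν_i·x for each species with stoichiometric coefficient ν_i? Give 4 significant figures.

x = -0.01592 M

Q₀ = 52.52 vs Keq = 90.08 ⇒ Q<K, forward
Step 1:
                    B           D           E           A
  init         0.1604      0.2246      0.3854     0.02627
  Δ          -0.01333    -0.01333   -0.006666    0.006666
  eq           0.1471      0.2113      0.3787     0.03294
  solve Keq expr → x = 0.006666; check Q = 90.08
Then add 0.01263 M of A.
Step 2:
                    B           D           E           A
  init         0.1471      0.2113      0.3787     0.04557
  Δ          0.009186    0.009186    0.004593   -0.004593
  eq           0.1563      0.2205      0.3833     0.04097
  solve Keq expr → x = -0.004593; check Q = 90.08
Then change container volume by factor 2 (V_new/V_old).
Step 3:
                    B           D           E           A
  init        0.07813      0.1102      0.1917     0.02049
  Δ           0.03184     0.03184     0.01592    -0.01592
  eq             0.11      0.1421      0.2076    0.004564
  solve Keq expr → x = -0.01592; check Q = 90.08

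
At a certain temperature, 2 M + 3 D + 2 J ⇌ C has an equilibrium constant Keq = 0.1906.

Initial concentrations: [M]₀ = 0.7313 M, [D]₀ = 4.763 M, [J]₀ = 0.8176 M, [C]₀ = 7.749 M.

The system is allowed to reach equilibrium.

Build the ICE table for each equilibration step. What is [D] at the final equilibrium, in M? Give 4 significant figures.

[D]_eq = 4.775 M

Q₀ = 0.2006 vs Keq = 0.1906 ⇒ Q>K, reverse
Step 1:
                    M           D           J           C
  I            0.7313       4.763      0.8176       7.749
  C          0.008299     0.01245    0.008299    -0.00415
  E            0.7396       4.775      0.8259       7.745
  solve Keq expr → x = -0.00415; check Q = 0.1906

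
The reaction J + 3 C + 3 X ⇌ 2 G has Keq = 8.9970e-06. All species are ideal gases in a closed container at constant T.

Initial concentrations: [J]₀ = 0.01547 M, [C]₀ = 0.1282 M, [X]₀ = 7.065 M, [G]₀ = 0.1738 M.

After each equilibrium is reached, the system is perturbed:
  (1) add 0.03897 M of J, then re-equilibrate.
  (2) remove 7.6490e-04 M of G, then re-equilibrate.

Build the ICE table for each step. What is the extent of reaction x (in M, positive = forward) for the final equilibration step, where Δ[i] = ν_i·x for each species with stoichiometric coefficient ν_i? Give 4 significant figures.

Q₀ = 2.628 vs Keq = 8.9970e-06 ⇒ Q>K, reverse
Step 1:
                   J          C          X          G
  Initial    0.01547     0.1282      7.065     0.1738
  Change     0.08468      0.254      0.254    -0.1694
  Equil       0.1001     0.3822      7.319   0.004442
  solve Keq expr → x = -0.08468; check Q = 8.9970e-06
Then add 0.03897 M of J.
Step 2:
                   J          C          X          G
  Initial     0.1391     0.3822      7.319   0.004442
  Change  -3.8077e-04  -0.001142  -0.001142 7.6153e-04
  Equil       0.1387     0.3811      7.318   0.005203
  solve Keq expr → x = 3.8077e-04; check Q = 8.9970e-06
Then remove 7.6490e-04 M of G.
Step 3:
                   J          C          X          G
  Initial     0.1387     0.3811      7.318   0.004438
  Change  -3.6716e-04  -0.001101  -0.001101 7.3433e-04
  Equil       0.1384       0.38      7.317   0.005173
  solve Keq expr → x = 3.6716e-04; check Q = 8.9970e-06

x = 3.6716e-04 M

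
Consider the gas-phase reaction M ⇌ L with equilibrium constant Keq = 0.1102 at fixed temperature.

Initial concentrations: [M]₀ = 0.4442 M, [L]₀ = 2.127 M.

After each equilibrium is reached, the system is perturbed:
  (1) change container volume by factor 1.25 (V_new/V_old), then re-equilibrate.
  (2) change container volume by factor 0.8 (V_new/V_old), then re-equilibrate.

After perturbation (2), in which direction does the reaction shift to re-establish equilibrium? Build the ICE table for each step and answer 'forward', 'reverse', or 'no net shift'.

Q₀ = 4.788 vs Keq = 0.1102 ⇒ Q>K, reverse
Step 1:
                  M         L
  I          0.4442     2.127
  C           1.872    -1.872
  E           2.316    0.2552
  solve Keq expr → x = -1.872; check Q = 0.1102
Then change container volume by factor 1.25 (V_new/V_old).
Step 2:
                  M         L
  I           1.853    0.2042
  C               0         0
  E           1.853    0.2042
  solve Keq expr → x = 0; check Q = 0.1102
Then change container volume by factor 0.8 (V_new/V_old).
Step 3:
                  M         L
  I           2.316    0.2552
  C               0         0
  E           2.316    0.2552
  solve Keq expr → x = 0; check Q = 0.1102

Direction: no net shift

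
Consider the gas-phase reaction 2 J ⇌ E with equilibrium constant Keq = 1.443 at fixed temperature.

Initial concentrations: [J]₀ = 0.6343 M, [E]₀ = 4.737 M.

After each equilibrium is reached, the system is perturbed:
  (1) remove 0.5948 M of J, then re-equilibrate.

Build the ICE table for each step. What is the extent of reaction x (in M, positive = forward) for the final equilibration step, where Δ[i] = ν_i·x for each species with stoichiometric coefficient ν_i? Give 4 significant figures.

x = -0.2696 M

Q₀ = 11.77 vs Keq = 1.443 ⇒ Q>K, reverse
Step 1:
                   J          E
  init        0.6343      4.737
  Δ            1.072     -0.536
  eq           1.706      4.201
  solve Keq expr → x = -0.536; check Q = 1.443
Then remove 0.5948 M of J.
Step 2:
                   J          E
  init         1.111      4.201
  Δ           0.5391    -0.2696
  eq           1.651      3.931
  solve Keq expr → x = -0.2696; check Q = 1.443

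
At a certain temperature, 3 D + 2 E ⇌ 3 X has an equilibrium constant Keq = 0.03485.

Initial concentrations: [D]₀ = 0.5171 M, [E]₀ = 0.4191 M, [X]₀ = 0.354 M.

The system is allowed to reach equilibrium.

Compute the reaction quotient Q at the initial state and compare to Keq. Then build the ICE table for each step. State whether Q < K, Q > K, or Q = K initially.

Q₀ = 1.827; Q > K (proceeds reverse)

Q₀ = 1.827 vs Keq = 0.03485 ⇒ Q>K, reverse
Step 1:
                   D          E          X
  init        0.5171     0.4191      0.354
  Δ           0.1973     0.1315    -0.1973
  eq          0.7144     0.5506     0.1567
  solve Keq expr → x = -0.06575; check Q = 0.03485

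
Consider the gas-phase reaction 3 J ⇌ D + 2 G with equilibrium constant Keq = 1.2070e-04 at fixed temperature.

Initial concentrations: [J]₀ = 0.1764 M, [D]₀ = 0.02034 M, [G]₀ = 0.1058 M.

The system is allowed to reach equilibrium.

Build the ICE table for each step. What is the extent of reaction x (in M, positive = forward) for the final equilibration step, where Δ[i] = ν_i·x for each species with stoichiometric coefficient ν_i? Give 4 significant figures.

Q₀ = 0.04148 vs Keq = 1.2070e-04 ⇒ Q>K, reverse
Step 1:
                  J         D         G
  init       0.1764   0.02034    0.1058
  Δ         0.05992  -0.01997  -0.03995
  eq         0.2363 3.6730e-04   0.06585
  solve Keq expr → x = -0.01997; check Q = 1.2070e-04

x = -0.01997 M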